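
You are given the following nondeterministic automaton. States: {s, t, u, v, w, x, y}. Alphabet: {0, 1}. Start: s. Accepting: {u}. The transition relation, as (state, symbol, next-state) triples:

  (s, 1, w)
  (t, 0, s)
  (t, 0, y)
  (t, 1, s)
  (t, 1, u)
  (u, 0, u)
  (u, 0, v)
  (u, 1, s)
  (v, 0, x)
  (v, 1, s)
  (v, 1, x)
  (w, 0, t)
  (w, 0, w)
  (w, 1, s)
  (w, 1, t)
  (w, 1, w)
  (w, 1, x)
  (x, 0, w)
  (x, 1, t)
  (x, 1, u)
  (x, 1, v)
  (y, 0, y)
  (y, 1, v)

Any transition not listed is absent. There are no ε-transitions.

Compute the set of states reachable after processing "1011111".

{s, t, u, v, w, x}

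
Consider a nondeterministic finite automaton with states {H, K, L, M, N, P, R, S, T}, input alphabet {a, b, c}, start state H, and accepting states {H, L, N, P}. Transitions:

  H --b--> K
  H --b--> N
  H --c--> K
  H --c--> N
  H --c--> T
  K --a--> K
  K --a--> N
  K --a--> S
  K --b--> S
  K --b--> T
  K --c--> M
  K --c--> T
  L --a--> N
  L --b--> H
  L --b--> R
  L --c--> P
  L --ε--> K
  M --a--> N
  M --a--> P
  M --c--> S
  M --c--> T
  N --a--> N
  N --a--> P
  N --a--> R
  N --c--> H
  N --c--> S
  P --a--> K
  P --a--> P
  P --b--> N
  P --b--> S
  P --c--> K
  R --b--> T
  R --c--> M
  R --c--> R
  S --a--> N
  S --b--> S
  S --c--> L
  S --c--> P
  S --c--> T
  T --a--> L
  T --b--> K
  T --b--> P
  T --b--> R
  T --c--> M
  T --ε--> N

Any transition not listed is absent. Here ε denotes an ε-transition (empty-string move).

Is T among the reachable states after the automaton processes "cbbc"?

Yes

Start in {H}.
Read 'c': H→{K, N, T}; now {K, N, T}.
Read 'b': K→{S, T}, N→∅, T→{K, P, R}; union {K, P, R, S, T}; ε-closure = {K, N, P, R, S, T}.
Read 'b': K→{S, T}, N→∅, P→{N, S}, R→{T}, S→{S}, T→{K, P, R}; now {K, N, P, R, S, T}.
Read 'c': K→{M, T}, N→{H, S}, P→{K}, R→{M, R}, S→{L, P, T}, T→{M}; union {H, K, L, M, P, R, S, T}; ε-closure = {H, K, L, M, N, P, R, S, T}.
State T is in {H, K, L, M, N, P, R, S, T}.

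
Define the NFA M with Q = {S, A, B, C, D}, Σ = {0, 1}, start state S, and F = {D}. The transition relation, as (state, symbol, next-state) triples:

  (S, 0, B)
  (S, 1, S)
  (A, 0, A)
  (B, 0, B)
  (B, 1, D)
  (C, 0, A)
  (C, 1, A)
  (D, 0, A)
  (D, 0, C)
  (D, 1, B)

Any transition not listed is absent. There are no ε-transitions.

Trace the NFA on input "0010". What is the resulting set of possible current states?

Start in {S}.
Read '0': S→{B}; now {B}.
Read '0': B→{B}; now {B}.
Read '1': B→{D}; now {D}.
Read '0': D→{A, C}; now {A, C}.

{A, C}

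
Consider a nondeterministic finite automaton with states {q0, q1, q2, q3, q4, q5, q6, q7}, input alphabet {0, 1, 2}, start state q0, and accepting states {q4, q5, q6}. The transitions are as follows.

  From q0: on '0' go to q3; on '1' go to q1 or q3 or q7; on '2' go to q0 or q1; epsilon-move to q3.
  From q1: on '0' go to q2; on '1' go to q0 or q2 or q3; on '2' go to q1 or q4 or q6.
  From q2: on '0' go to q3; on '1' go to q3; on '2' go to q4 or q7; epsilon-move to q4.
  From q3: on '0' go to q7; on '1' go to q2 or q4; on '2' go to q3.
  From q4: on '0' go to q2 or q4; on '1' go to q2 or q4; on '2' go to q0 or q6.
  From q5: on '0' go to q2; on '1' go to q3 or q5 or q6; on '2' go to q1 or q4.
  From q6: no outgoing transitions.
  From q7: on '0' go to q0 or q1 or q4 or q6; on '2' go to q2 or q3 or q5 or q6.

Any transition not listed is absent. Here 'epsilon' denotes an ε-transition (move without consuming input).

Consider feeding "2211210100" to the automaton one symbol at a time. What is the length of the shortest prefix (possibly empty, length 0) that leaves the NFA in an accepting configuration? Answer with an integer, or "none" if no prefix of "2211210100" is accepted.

2

Start: ε-closure({q0}) = {q0, q3}.
Read '2': q0→{q0, q1}, q3→{q3}; now {q0, q1, q3}.
Read '2': q0→{q0, q1}, q1→{q1, q4, q6}, q3→{q3}; now {q0, q1, q3, q4, q6}.
None of the earlier sets intersect F, but {q0, q1, q3, q4, q6} does.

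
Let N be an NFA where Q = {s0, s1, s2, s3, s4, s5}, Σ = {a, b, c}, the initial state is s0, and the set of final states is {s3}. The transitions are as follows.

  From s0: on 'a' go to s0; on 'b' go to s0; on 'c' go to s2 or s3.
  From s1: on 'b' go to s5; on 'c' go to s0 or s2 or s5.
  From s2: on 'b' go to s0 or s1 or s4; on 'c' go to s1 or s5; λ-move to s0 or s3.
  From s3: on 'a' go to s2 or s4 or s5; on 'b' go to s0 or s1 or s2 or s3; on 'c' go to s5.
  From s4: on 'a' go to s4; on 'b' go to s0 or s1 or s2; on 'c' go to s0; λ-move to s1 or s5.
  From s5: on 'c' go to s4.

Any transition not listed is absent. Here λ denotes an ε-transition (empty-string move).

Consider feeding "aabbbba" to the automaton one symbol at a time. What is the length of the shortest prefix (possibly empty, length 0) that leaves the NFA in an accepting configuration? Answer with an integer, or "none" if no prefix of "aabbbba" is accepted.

none

Start in {s0}.
Read 'a': {s0} → {s0}.
Read 'a': {s0} → {s0}.
Read 'b': {s0} → {s0}.
Read 'b': {s0} → {s0}.
Read 'b': {s0} → {s0}.
Read 'b': {s0} → {s0}.
Read 'a': {s0} → {s0}.
No reachable set along the way intersects F.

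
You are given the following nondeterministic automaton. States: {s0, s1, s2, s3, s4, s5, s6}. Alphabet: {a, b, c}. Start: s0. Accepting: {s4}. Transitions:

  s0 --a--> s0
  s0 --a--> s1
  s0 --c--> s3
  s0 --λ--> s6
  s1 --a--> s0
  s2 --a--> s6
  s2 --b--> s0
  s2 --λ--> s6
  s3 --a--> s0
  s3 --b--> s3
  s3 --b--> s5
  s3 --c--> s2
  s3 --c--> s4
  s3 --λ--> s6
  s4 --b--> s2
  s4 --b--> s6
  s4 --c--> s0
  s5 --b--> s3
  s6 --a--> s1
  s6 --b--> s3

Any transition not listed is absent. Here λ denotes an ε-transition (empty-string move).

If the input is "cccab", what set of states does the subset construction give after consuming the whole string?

{s3, s6}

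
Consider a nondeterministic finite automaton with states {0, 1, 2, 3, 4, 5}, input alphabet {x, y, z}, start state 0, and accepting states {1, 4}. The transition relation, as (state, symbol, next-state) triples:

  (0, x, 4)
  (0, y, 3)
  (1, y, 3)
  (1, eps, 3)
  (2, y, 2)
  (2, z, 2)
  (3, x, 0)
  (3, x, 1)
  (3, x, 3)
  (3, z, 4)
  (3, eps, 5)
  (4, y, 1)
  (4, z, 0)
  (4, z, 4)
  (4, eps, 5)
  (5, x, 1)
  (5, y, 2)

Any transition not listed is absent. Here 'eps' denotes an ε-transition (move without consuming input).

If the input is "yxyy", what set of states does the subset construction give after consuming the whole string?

Start in {0}.
Read 'y': 0→{3}; union {3}; ε-closure = {3, 5}.
Read 'x': 3→{0, 1, 3}, 5→{1}; union {0, 1, 3}; ε-closure = {0, 1, 3, 5}.
Read 'y': 0→{3}, 1→{3}, 3→∅, 5→{2}; union {2, 3}; ε-closure = {2, 3, 5}.
Read 'y': 2→{2}, 3→∅, 5→{2}; now {2}.

{2}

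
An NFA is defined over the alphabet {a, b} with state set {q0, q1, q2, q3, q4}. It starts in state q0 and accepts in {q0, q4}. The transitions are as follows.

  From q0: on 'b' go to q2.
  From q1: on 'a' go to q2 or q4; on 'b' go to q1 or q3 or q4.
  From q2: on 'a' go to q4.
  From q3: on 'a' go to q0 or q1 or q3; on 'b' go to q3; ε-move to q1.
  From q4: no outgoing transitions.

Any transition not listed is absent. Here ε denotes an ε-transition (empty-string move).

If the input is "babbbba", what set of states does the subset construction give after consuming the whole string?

Start in {q0}.
Read 'b': q0→{q2}; now {q2}.
Read 'a': q2→{q4}; now {q4}.
Read 'b': q4→∅; now ∅.
The set is empty and remains empty for the remaining 4 symbols.

∅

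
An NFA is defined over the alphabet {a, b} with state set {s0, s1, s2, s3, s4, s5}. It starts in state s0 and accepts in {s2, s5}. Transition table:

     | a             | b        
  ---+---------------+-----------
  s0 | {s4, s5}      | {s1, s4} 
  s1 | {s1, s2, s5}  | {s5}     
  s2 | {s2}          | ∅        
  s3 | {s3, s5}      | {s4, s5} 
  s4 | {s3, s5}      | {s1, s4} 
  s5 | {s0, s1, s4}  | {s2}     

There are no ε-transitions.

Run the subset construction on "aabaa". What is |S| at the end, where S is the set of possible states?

Start in {s0}.
Read 'a': s0→{s4, s5}; now {s4, s5}.
Read 'a': s4→{s3, s5}, s5→{s0, s1, s4}; now {s0, s1, s3, s4, s5}.
Read 'b': s0→{s1, s4}, s1→{s5}, s3→{s4, s5}, s4→{s1, s4}, s5→{s2}; now {s1, s2, s4, s5}.
Read 'a': s1→{s1, s2, s5}, s2→{s2}, s4→{s3, s5}, s5→{s0, s1, s4}; now {s0, s1, s2, s3, s4, s5}.
Read 'a': s0→{s4, s5}, s1→{s1, s2, s5}, s2→{s2}, s3→{s3, s5}, s4→{s3, s5}, s5→{s0, s1, s4}; now {s0, s1, s2, s3, s4, s5}.
That set has 6 states.

6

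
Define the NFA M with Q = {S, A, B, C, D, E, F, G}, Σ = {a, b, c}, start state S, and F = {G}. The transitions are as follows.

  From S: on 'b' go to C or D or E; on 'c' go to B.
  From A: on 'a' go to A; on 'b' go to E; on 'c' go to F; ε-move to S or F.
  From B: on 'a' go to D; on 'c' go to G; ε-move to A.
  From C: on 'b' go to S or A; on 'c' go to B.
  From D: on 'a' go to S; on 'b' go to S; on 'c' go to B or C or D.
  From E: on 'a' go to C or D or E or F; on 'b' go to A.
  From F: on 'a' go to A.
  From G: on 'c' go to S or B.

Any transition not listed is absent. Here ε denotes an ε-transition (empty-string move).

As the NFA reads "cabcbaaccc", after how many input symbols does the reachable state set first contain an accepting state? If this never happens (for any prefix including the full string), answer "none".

9

Start in {S}.
Read 'c': {S} → {S, A, B, F}.
Read 'a': {S, A, B, F} → {S, A, D, F}.
Read 'b': {S, A, D, F} → {S, C, D, E}.
Read 'c': {S, C, D, E} → {S, A, B, C, D, F}.
Read 'b': {S, A, B, C, D, F} → {S, A, C, D, E, F}.
Read 'a': {S, A, C, D, E, F} → {S, A, C, D, E, F}.
Read 'a': {S, A, C, D, E, F} → {S, A, C, D, E, F}.
Read 'c': {S, A, C, D, E, F} → {S, A, B, C, D, F}.
Read 'c': {S, A, B, C, D, F} → {S, A, B, C, D, F, G}.
None of the earlier sets intersect F, but {S, A, B, C, D, F, G} does.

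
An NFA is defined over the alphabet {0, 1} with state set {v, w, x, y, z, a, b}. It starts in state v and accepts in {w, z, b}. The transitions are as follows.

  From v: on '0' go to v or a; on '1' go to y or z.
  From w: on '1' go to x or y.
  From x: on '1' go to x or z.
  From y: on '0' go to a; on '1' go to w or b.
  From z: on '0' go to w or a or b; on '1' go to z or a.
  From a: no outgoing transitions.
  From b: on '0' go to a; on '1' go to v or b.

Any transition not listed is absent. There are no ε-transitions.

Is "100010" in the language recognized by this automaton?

Start in {v}.
Read '1': v→{y, z}; now {y, z}.
Read '0': y→{a}, z→{w, a, b}; now {w, a, b}.
Read '0': w→∅, a→∅, b→{a}; now {a}.
Read '0': a→∅; now ∅.
The set is empty and remains empty for the remaining 2 symbols.
The final set ∅ contains no accepting state.

No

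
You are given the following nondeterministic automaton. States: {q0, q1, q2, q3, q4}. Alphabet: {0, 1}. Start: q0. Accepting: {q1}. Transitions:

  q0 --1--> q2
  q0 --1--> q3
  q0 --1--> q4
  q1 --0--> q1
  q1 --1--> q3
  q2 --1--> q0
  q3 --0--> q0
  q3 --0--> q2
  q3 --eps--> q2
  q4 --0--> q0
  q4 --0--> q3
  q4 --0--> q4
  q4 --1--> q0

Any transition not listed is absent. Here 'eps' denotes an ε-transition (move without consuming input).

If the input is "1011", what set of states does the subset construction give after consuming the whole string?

{q0, q2, q3, q4}

Start in {q0}.
Read '1': q0→{q2, q3, q4}; now {q2, q3, q4}.
Read '0': q2→∅, q3→{q0, q2}, q4→{q0, q3, q4}; now {q0, q2, q3, q4}.
Read '1': q0→{q2, q3, q4}, q2→{q0}, q3→∅, q4→{q0}; now {q0, q2, q3, q4}.
Read '1': q0→{q2, q3, q4}, q2→{q0}, q3→∅, q4→{q0}; now {q0, q2, q3, q4}.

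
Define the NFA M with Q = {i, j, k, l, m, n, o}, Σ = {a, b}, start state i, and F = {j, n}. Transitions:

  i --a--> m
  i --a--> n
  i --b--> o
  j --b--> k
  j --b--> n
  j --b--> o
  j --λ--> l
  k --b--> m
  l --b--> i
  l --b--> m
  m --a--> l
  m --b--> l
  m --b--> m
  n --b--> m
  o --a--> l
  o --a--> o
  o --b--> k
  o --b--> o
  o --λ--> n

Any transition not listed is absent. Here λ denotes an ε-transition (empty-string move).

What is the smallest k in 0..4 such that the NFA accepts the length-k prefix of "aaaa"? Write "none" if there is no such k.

1

Start in {i}.
Read 'a': {i} → {m, n}.
None of the earlier sets intersect F, but {m, n} does.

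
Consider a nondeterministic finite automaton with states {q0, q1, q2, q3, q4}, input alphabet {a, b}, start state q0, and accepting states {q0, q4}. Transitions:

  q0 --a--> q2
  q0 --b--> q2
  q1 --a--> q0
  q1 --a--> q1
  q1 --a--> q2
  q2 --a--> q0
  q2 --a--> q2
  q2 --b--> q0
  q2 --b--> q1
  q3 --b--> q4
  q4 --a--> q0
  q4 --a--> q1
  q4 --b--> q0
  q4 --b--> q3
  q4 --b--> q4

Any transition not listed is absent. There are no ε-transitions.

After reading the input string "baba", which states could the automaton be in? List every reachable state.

{q0, q1, q2}

Start in {q0}.
Read 'b': q0→{q2}; now {q2}.
Read 'a': q2→{q0, q2}; now {q0, q2}.
Read 'b': q0→{q2}, q2→{q0, q1}; now {q0, q1, q2}.
Read 'a': q0→{q2}, q1→{q0, q1, q2}, q2→{q0, q2}; now {q0, q1, q2}.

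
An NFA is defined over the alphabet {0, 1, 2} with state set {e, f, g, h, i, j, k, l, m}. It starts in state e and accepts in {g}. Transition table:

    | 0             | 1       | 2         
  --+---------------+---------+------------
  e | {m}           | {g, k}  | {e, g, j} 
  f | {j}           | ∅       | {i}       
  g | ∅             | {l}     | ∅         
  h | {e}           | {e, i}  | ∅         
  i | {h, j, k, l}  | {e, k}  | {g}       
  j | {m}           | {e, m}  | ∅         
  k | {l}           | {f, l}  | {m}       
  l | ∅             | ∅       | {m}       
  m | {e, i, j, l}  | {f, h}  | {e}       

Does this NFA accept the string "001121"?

Start in {e}.
Read '0': e→{m}; now {m}.
Read '0': m→{e, i, j, l}; now {e, i, j, l}.
Read '1': e→{g, k}, i→{e, k}, j→{e, m}, l→∅; now {e, g, k, m}.
Read '1': e→{g, k}, g→{l}, k→{f, l}, m→{f, h}; now {f, g, h, k, l}.
Read '2': f→{i}, g→∅, h→∅, k→{m}, l→{m}; now {i, m}.
Read '1': i→{e, k}, m→{f, h}; now {e, f, h, k}.
The final set {e, f, h, k} contains no accepting state.

No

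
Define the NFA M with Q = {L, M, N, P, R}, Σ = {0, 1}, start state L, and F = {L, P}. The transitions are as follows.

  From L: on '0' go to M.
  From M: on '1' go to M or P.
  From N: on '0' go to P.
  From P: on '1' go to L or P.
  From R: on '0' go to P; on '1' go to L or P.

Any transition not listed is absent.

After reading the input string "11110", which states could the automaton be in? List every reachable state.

∅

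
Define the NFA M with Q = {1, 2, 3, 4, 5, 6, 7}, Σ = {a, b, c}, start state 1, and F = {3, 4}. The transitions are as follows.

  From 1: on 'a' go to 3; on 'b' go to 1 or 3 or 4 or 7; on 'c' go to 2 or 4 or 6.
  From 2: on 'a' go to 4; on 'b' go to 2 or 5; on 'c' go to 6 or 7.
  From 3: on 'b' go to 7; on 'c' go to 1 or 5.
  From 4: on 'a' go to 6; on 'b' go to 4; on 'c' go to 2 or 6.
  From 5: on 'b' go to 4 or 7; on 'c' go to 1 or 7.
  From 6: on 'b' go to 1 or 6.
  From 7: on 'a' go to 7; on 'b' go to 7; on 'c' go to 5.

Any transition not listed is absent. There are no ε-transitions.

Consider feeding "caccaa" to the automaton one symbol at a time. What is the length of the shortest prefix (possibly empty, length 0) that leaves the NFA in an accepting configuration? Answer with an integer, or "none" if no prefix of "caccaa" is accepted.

1

Start in {1}.
Read 'c': 1→{2, 4, 6}; now {2, 4, 6}.
None of the earlier sets intersect F, but {2, 4, 6} does.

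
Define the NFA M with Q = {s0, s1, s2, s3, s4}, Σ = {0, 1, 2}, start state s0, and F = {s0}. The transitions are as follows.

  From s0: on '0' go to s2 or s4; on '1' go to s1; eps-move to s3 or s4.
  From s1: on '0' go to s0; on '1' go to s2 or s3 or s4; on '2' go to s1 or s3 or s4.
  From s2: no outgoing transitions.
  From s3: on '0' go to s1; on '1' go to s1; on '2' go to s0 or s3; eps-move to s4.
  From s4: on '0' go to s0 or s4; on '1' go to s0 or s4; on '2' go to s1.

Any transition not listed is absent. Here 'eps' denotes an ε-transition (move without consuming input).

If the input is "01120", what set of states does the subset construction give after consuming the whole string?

{s0, s1, s2, s3, s4}

Start: ε-closure({s0}) = {s0, s3, s4}.
Read '0': s0→{s2, s4}, s3→{s1}, s4→{s0, s4}; union {s0, s1, s2, s4}; ε-closure = {s0, s1, s2, s3, s4}.
Read '1': s0→{s1}, s1→{s2, s3, s4}, s2→∅, s3→{s1}, s4→{s0, s4}; now {s0, s1, s2, s3, s4}.
Read '1': s0→{s1}, s1→{s2, s3, s4}, s2→∅, s3→{s1}, s4→{s0, s4}; now {s0, s1, s2, s3, s4}.
Read '2': s0→∅, s1→{s1, s3, s4}, s2→∅, s3→{s0, s3}, s4→{s1}; now {s0, s1, s3, s4}.
Read '0': s0→{s2, s4}, s1→{s0}, s3→{s1}, s4→{s0, s4}; union {s0, s1, s2, s4}; ε-closure = {s0, s1, s2, s3, s4}.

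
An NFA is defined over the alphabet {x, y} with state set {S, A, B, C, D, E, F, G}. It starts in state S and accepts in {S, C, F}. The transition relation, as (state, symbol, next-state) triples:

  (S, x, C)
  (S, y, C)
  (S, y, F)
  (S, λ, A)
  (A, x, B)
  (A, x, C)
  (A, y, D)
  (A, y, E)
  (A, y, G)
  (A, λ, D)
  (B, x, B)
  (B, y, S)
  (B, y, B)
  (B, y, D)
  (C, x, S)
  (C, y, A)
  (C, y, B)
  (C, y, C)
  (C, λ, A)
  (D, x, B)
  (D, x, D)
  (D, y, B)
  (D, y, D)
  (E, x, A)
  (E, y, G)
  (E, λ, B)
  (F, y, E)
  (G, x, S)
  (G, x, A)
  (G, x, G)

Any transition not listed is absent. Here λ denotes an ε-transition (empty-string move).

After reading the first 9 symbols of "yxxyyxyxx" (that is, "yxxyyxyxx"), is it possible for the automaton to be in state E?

Start: ε-closure({S}) = {S, A, D}.
Read 'y': {S, A, D} → {A, B, C, D, E, F, G}.
Read 'x': {A, B, C, D, E, F, G} → {S, A, B, C, D, G}.
Read 'x': {S, A, B, C, D, G} → {S, A, B, C, D, G}.
Read 'y': {S, A, B, C, D, G} → {S, A, B, C, D, E, F, G}.
Read 'y': {S, A, B, C, D, E, F, G} → {S, A, B, C, D, E, F, G}.
Read 'x': {S, A, B, C, D, E, F, G} → {S, A, B, C, D, G}.
Read 'y': {S, A, B, C, D, G} → {S, A, B, C, D, E, F, G}.
Read 'x': {S, A, B, C, D, E, F, G} → {S, A, B, C, D, G}.
Read 'x': {S, A, B, C, D, G} → {S, A, B, C, D, G}.
State E is not in {S, A, B, C, D, G}.

No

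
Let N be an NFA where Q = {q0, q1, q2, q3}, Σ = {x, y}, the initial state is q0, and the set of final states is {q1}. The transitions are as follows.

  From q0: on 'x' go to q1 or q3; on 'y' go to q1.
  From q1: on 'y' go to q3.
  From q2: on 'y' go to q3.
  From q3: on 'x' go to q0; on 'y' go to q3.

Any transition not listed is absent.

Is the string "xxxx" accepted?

No

Start in {q0}.
Read 'x': {q0} → {q1, q3}.
Read 'x': {q1, q3} → {q0}.
Read 'x': {q0} → {q1, q3}.
Read 'x': {q1, q3} → {q0}.
The final set {q0} contains no accepting state.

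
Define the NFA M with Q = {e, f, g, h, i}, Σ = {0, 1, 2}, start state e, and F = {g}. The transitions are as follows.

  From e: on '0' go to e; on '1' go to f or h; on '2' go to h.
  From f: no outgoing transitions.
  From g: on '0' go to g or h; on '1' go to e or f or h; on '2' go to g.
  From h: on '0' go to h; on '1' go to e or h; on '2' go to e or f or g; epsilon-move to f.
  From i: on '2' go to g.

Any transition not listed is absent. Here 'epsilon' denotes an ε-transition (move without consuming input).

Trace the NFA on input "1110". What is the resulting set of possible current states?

Start in {e}.
Read '1': {e} → {f, h}.
Read '1': {f, h} → {e, f, h}.
Read '1': {e, f, h} → {e, f, h}.
Read '0': {e, f, h} → {e, f, h}.

{e, f, h}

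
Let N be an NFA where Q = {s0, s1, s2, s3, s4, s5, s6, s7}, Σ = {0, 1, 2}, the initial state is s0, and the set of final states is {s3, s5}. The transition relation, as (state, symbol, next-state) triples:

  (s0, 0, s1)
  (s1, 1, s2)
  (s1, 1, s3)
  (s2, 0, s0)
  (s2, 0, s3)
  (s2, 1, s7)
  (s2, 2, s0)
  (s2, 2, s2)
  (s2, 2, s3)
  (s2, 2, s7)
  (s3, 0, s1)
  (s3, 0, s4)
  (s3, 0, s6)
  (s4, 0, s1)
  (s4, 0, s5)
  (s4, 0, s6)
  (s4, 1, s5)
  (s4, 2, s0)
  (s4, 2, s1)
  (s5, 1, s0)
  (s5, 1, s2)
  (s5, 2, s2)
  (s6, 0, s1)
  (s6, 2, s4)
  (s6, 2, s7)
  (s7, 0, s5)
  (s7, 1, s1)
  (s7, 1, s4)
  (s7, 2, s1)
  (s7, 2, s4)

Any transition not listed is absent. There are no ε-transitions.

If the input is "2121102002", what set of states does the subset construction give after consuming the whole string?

Start in {s0}.
Read '2': s0→∅; now ∅.
The set is empty and remains empty for the remaining 9 symbols.

∅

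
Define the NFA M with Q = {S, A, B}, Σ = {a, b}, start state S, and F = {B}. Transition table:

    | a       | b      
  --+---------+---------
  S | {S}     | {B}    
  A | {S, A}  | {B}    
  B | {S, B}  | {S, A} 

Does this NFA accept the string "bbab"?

Start in {S}.
Read 'b': S→{B}; now {B}.
Read 'b': B→{S, A}; now {S, A}.
Read 'a': S→{S}, A→{S, A}; now {S, A}.
Read 'b': S→{B}, A→{B}; now {B}.
The final set {B} contains the accepting state B.

Yes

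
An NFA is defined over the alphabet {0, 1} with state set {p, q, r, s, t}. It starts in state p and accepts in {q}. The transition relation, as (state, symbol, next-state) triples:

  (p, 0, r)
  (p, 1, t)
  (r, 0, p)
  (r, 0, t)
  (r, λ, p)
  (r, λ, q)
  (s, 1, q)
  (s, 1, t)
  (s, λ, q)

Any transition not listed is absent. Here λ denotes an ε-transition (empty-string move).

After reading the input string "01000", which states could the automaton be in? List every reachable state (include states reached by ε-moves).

Start in {p}.
Read '0': {p} → {p, q, r}.
Read '1': {p, q, r} → {t}.
Read '0': {t} → ∅.
The set is empty and remains empty for the remaining 2 symbols.

∅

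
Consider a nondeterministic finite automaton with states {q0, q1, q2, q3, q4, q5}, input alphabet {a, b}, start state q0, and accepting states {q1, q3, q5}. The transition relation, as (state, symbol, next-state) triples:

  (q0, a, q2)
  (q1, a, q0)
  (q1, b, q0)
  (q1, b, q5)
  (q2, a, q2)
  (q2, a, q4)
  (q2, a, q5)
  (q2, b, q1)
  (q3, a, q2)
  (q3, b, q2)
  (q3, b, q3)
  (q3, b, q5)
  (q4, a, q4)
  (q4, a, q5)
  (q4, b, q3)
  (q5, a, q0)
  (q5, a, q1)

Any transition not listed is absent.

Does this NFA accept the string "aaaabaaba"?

Start in {q0}.
Read 'a': q0→{q2}; now {q2}.
Read 'a': q2→{q2, q4, q5}; now {q2, q4, q5}.
Read 'a': q2→{q2, q4, q5}, q4→{q4, q5}, q5→{q0, q1}; now {q0, q1, q2, q4, q5}.
Read 'a': q0→{q2}, q1→{q0}, q2→{q2, q4, q5}, q4→{q4, q5}, q5→{q0, q1}; now {q0, q1, q2, q4, q5}.
Read 'b': q0→∅, q1→{q0, q5}, q2→{q1}, q4→{q3}, q5→∅; now {q0, q1, q3, q5}.
Read 'a': q0→{q2}, q1→{q0}, q3→{q2}, q5→{q0, q1}; now {q0, q1, q2}.
Read 'a': q0→{q2}, q1→{q0}, q2→{q2, q4, q5}; now {q0, q2, q4, q5}.
Read 'b': q0→∅, q2→{q1}, q4→{q3}, q5→∅; now {q1, q3}.
Read 'a': q1→{q0}, q3→{q2}; now {q0, q2}.
The final set {q0, q2} contains no accepting state.

No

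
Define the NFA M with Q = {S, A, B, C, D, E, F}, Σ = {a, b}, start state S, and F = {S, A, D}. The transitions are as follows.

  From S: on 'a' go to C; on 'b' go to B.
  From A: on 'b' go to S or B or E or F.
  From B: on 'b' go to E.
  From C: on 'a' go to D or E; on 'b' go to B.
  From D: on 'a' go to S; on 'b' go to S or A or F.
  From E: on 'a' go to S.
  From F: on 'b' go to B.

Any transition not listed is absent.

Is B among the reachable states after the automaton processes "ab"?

Start in {S}.
Read 'a': {S} → {C}.
Read 'b': {C} → {B}.
State B is in {B}.

Yes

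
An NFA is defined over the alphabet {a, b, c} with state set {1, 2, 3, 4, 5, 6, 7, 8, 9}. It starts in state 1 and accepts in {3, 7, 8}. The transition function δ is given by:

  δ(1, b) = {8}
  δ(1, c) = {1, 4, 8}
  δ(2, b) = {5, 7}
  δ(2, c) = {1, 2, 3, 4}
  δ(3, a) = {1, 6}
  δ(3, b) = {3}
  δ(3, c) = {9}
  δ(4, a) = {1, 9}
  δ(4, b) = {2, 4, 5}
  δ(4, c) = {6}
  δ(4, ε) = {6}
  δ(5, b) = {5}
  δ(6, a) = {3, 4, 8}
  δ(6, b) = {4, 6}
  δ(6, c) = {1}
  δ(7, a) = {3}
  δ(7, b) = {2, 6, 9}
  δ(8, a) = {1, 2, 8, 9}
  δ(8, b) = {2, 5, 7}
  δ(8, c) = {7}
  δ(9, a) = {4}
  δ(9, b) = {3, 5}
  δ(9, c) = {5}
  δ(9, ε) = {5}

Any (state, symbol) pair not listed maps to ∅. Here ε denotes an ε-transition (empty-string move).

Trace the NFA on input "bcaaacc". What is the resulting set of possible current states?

Start in {1}.
Read 'b': {1} → {8}.
Read 'c': {8} → {7}.
Read 'a': {7} → {3}.
Read 'a': {3} → {1, 6}.
Read 'a': {1, 6} → {3, 4, 6, 8}.
Read 'c': {3, 4, 6, 8} → {1, 5, 6, 7, 9}.
Read 'c': {1, 5, 6, 7, 9} → {1, 4, 5, 6, 8}.

{1, 4, 5, 6, 8}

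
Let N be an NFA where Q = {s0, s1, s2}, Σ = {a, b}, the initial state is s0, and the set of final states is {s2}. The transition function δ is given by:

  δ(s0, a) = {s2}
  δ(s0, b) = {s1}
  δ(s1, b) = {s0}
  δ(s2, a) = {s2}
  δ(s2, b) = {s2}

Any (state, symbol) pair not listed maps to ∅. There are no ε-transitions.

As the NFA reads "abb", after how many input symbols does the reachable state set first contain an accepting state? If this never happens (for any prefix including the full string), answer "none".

1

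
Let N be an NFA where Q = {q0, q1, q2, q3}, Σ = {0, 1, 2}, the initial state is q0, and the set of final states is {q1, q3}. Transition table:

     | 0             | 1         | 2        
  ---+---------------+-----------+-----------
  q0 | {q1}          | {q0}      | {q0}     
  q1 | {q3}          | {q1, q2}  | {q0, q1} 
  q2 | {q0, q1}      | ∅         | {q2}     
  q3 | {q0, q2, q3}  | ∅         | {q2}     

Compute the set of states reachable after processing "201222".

{q0, q1, q2}

Start in {q0}.
Read '2': q0→{q0}; now {q0}.
Read '0': q0→{q1}; now {q1}.
Read '1': q1→{q1, q2}; now {q1, q2}.
Read '2': q1→{q0, q1}, q2→{q2}; now {q0, q1, q2}.
Read '2': q0→{q0}, q1→{q0, q1}, q2→{q2}; now {q0, q1, q2}.
Read '2': q0→{q0}, q1→{q0, q1}, q2→{q2}; now {q0, q1, q2}.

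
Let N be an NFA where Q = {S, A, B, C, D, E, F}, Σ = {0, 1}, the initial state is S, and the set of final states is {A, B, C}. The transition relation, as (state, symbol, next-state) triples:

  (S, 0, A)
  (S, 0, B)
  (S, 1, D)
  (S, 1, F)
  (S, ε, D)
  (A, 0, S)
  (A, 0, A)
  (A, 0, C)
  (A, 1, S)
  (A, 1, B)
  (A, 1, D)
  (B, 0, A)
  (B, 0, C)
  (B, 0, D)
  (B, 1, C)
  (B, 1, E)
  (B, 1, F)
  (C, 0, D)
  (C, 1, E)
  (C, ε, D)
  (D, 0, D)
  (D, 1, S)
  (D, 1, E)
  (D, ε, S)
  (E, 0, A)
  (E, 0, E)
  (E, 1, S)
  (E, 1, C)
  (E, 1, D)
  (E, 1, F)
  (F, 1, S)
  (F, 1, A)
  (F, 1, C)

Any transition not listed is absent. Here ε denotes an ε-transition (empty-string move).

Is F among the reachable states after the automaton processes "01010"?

Start: ε-closure({S}) = {S, D}.
Read '0': {S, D} → {S, A, B, D}.
Read '1': {S, A, B, D} → {S, B, C, D, E, F}.
Read '0': {S, B, C, D, E, F} → {S, A, B, C, D, E}.
Read '1': {S, A, B, C, D, E} → {S, B, C, D, E, F}.
Read '0': {S, B, C, D, E, F} → {S, A, B, C, D, E}.
State F is not in {S, A, B, C, D, E}.

No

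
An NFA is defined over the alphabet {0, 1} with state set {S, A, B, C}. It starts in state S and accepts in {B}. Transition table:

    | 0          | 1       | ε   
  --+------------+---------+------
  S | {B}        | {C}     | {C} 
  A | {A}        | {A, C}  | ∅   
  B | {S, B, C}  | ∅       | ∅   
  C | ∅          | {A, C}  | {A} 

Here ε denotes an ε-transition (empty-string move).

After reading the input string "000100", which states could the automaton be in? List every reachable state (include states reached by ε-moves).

{A}

Start: ε-closure({S}) = {S, A, C}.
Read '0': S→{B}, A→{A}, C→∅; now {A, B}.
Read '0': A→{A}, B→{S, B, C}; now {S, A, B, C}.
Read '0': S→{B}, A→{A}, B→{S, B, C}, C→∅; now {S, A, B, C}.
Read '1': S→{C}, A→{A, C}, B→∅, C→{A, C}; now {A, C}.
Read '0': A→{A}, C→∅; now {A}.
Read '0': A→{A}; now {A}.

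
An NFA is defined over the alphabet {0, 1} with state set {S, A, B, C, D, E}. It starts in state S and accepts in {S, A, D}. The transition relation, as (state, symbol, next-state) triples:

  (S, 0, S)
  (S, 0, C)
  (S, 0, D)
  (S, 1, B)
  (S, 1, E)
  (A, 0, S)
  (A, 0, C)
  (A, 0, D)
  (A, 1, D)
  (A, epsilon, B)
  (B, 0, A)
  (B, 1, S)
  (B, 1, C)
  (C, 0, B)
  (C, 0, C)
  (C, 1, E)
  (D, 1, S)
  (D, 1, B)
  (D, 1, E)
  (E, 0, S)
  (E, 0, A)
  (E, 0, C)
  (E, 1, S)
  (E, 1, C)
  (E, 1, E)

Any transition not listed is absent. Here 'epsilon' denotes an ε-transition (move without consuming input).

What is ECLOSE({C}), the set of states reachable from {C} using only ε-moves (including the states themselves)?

Begin with {C}.
No ε-moves leave this set, so the closure equals the set itself.

{C}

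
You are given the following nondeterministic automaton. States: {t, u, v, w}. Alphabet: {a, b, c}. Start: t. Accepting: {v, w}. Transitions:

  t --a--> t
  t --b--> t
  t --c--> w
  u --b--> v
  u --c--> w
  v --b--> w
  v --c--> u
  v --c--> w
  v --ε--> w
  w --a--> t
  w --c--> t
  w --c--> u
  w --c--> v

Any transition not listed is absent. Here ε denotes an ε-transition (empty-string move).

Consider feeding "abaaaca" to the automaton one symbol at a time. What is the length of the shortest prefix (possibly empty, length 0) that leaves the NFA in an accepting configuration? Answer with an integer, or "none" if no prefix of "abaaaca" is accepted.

Start in {t}.
Read 'a': t→{t}; now {t}.
Read 'b': t→{t}; now {t}.
Read 'a': t→{t}; now {t}.
Read 'a': t→{t}; now {t}.
Read 'a': t→{t}; now {t}.
Read 'c': t→{w}; now {w}.
None of the earlier sets intersect F, but {w} does.

6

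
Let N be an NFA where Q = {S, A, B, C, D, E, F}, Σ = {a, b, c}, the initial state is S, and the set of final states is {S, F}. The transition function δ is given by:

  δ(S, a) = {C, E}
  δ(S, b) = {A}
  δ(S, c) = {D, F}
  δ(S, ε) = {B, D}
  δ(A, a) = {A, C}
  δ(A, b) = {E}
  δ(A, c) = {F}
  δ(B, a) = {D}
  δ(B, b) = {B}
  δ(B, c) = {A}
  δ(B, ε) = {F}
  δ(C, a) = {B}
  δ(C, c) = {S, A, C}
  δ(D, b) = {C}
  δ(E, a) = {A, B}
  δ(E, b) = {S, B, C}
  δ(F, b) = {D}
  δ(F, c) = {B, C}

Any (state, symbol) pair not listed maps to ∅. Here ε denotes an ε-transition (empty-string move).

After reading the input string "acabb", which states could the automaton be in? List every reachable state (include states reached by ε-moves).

{S, A, B, C, D, F}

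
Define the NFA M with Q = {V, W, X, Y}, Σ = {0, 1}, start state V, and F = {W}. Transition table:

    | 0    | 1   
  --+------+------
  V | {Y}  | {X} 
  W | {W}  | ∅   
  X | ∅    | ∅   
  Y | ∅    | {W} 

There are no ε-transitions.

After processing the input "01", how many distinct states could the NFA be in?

Start in {V}.
Read '0': {V} → {Y}.
Read '1': {Y} → {W}.
That set has 1 state.

1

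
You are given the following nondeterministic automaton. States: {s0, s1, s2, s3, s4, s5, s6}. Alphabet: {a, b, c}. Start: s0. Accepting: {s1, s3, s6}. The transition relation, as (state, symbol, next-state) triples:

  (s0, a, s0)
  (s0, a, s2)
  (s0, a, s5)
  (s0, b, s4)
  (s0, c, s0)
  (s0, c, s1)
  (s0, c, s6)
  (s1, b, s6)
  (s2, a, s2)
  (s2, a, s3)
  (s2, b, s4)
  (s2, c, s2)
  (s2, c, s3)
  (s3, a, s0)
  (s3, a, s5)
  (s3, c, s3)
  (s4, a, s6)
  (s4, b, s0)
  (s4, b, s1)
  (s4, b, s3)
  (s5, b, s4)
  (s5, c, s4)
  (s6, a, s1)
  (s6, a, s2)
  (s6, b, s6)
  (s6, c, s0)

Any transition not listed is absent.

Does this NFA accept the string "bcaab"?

No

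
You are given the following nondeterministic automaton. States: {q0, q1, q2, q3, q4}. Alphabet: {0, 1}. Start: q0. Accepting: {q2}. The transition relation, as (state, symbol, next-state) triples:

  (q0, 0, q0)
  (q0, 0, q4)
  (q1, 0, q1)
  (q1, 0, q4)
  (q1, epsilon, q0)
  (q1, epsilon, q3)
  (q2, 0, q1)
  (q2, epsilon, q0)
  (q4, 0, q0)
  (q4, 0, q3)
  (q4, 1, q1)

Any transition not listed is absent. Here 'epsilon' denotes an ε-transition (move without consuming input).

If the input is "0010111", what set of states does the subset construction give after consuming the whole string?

Start in {q0}.
Read '0': q0→{q0, q4}; now {q0, q4}.
Read '0': q0→{q0, q4}, q4→{q0, q3}; now {q0, q3, q4}.
Read '1': q0→∅, q3→∅, q4→{q1}; union {q1}; ε-closure = {q0, q1, q3}.
Read '0': q0→{q0, q4}, q1→{q1, q4}, q3→∅; union {q0, q1, q4}; ε-closure = {q0, q1, q3, q4}.
Read '1': q0→∅, q1→∅, q3→∅, q4→{q1}; union {q1}; ε-closure = {q0, q1, q3}.
Read '1': q0→∅, q1→∅, q3→∅; now ∅.
The set is empty and remains empty for the remaining 1 symbol.

∅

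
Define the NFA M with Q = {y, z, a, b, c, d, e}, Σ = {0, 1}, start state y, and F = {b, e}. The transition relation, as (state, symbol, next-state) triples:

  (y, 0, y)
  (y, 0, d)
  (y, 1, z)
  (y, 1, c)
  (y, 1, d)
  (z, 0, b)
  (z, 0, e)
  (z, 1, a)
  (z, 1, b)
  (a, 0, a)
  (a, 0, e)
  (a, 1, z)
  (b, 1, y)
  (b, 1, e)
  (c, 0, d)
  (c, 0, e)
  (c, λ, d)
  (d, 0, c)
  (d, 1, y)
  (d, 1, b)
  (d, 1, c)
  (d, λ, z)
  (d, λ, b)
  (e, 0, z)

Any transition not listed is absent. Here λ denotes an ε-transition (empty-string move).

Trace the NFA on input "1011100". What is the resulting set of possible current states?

Start in {y}.
Read '1': y→{z, c, d}; union {z, c, d}; ε-closure = {z, b, c, d}.
Read '0': z→{b, e}, b→∅, c→{d, e}, d→{c}; union {b, c, d, e}; ε-closure = {z, b, c, d, e}.
Read '1': z→{a, b}, b→{y, e}, c→∅, d→{y, b, c}, e→∅; union {y, a, b, c, e}; ε-closure = {y, z, a, b, c, d, e}.
Read '1': y→{z, c, d}, z→{a, b}, a→{z}, b→{y, e}, c→∅, d→{y, b, c}, e→∅; now {y, z, a, b, c, d, e}.
Read '1': y→{z, c, d}, z→{a, b}, a→{z}, b→{y, e}, c→∅, d→{y, b, c}, e→∅; now {y, z, a, b, c, d, e}.
Read '0': y→{y, d}, z→{b, e}, a→{a, e}, b→∅, c→{d, e}, d→{c}, e→{z}; now {y, z, a, b, c, d, e}.
Read '0': y→{y, d}, z→{b, e}, a→{a, e}, b→∅, c→{d, e}, d→{c}, e→{z}; now {y, z, a, b, c, d, e}.

{y, z, a, b, c, d, e}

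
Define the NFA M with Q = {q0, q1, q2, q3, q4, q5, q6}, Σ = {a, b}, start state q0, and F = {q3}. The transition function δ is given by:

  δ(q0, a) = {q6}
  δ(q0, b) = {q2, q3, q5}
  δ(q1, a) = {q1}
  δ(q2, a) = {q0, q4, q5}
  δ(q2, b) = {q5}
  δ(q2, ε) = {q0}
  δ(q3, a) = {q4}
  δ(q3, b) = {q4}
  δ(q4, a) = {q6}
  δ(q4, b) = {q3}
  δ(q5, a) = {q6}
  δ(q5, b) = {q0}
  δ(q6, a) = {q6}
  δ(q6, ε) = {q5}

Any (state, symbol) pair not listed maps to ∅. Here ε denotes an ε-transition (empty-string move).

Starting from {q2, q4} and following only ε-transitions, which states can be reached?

{q0, q2, q4}

Begin with {q2, q4}.
ε-move q2 → q0; add q0.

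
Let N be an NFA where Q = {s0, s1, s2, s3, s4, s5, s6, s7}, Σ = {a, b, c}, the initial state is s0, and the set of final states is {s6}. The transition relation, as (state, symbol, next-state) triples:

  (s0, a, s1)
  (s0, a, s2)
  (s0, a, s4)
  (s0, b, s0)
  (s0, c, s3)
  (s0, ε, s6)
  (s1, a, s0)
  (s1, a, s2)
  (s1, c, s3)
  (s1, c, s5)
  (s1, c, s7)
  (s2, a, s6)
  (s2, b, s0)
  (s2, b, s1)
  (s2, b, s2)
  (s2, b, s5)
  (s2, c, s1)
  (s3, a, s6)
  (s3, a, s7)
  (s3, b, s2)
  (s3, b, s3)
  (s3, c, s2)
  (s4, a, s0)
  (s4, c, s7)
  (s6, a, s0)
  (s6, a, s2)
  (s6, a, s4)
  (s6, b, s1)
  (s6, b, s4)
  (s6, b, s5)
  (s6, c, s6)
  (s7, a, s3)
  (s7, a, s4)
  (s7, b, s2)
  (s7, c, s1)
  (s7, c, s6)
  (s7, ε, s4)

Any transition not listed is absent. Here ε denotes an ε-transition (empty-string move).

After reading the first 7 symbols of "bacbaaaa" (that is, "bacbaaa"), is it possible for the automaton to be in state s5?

No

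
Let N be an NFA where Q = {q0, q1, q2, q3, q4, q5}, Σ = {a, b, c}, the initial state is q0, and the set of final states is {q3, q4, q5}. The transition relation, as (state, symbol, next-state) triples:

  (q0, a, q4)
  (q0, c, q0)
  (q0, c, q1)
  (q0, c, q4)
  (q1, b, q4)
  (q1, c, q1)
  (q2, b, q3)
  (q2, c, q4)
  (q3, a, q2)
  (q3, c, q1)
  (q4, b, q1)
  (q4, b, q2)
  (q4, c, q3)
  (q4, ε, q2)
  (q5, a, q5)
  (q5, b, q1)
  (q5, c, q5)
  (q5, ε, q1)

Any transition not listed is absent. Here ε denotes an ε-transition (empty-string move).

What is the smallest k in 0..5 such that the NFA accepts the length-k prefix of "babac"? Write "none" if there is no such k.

Start in {q0}.
Read 'b': q0→∅; now ∅.
The set is empty and remains empty for the remaining 4 symbols.
No reachable set along the way intersects F.

none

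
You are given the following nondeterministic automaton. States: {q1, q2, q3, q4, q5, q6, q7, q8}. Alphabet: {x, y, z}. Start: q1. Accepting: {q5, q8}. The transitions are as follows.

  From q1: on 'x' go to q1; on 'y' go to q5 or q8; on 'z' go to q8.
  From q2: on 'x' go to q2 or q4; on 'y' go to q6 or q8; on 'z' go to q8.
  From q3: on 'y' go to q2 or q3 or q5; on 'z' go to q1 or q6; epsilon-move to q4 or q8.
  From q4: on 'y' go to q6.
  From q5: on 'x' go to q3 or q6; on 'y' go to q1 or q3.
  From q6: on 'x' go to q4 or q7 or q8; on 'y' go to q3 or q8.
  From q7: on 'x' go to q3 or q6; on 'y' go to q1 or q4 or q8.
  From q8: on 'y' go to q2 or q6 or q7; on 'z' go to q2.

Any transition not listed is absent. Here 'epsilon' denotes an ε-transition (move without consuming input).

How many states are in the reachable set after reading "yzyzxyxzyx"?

3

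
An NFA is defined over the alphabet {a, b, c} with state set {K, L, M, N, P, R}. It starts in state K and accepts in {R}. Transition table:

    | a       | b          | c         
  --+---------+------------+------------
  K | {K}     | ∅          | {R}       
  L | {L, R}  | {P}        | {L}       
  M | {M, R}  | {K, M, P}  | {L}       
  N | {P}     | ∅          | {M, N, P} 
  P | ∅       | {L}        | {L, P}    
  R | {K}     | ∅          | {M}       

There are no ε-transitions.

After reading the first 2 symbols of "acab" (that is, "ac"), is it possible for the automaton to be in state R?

Yes

Start in {K}.
Read 'a': {K} → {K}.
Read 'c': {K} → {R}.
State R is in {R}.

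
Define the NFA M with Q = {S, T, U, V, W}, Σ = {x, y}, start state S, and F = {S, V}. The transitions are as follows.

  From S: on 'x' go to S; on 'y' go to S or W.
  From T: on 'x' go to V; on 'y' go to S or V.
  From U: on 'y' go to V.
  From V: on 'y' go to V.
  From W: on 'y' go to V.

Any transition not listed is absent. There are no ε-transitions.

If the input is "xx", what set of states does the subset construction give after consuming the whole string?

{S}

Start in {S}.
Read 'x': S→{S}; now {S}.
Read 'x': S→{S}; now {S}.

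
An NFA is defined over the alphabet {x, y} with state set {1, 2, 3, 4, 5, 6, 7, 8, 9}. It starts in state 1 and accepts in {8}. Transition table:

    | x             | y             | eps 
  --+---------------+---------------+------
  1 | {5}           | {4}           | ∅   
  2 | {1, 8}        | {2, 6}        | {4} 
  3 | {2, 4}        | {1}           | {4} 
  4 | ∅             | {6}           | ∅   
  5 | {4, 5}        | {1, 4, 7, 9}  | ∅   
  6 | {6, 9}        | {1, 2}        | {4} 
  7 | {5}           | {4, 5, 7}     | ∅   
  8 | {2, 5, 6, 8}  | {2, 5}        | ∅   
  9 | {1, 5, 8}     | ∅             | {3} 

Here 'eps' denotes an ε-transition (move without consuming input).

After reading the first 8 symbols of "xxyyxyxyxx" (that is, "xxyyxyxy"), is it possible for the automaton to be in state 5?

Yes

Start in {1}.
Read 'x': 1→{5}; now {5}.
Read 'x': 5→{4, 5}; now {4, 5}.
Read 'y': 4→{6}, 5→{1, 4, 7, 9}; union {1, 4, 6, 7, 9}; ε-closure = {1, 3, 4, 6, 7, 9}.
Read 'y': 1→{4}, 3→{1}, 4→{6}, 6→{1, 2}, 7→{4, 5, 7}, 9→∅; now {1, 2, 4, 5, 6, 7}.
Read 'x': 1→{5}, 2→{1, 8}, 4→∅, 5→{4, 5}, 6→{6, 9}, 7→{5}; union {1, 4, 5, 6, 8, 9}; ε-closure = {1, 3, 4, 5, 6, 8, 9}.
Read 'y': 1→{4}, 3→{1}, 4→{6}, 5→{1, 4, 7, 9}, 6→{1, 2}, 8→{2, 5}, 9→∅; union {1, 2, 4, 5, 6, 7, 9}; ε-closure = {1, 2, 3, 4, 5, 6, 7, 9}.
Read 'x': 1→{5}, 2→{1, 8}, 3→{2, 4}, 4→∅, 5→{4, 5}, 6→{6, 9}, 7→{5}, 9→{1, 5, 8}; union {1, 2, 4, 5, 6, 8, 9}; ε-closure = {1, 2, 3, 4, 5, 6, 8, 9}.
Read 'y': 1→{4}, 2→{2, 6}, 3→{1}, 4→{6}, 5→{1, 4, 7, 9}, 6→{1, 2}, 8→{2, 5}, 9→∅; union {1, 2, 4, 5, 6, 7, 9}; ε-closure = {1, 2, 3, 4, 5, 6, 7, 9}.
State 5 is in {1, 2, 3, 4, 5, 6, 7, 9}.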